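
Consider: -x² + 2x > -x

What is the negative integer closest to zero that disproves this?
Testing negative integers from -1 downward:
x = -1: LHS = -(-1)² + 2·(-1) = -3, RHS = -(-1) = 1; -3 > 1 — FAILS  ← closest negative counterexample to 0

Answer: x = -1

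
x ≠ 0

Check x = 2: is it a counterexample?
Substitute x = 2 into the relation:
x = 2: 2 ≠ 0 — holds

The claim holds here, so x = 2 is not a counterexample. (A counterexample exists elsewhere, e.g. x = 0.)

Answer: No, x = 2 is not a counterexample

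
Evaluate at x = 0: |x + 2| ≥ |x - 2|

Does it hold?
x = 0: LHS = |0 + 2| = |2| = 2, RHS = |0 - 2| = |-2| = 2; 2 ≥ 2 — holds

The relation is satisfied at x = 0.

Answer: Yes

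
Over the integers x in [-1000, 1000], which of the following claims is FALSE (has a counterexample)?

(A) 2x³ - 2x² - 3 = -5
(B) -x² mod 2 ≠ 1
(A) x = 0: LHS = 2·0³ - 2·0² - 3 = -3; -3 = -5 — FAILS
(B) x = 1: LHS = (-1²) mod 2 = (-1) mod 2 = 1; 1 ≠ 1 — FAILS

Answer: Both A and B are false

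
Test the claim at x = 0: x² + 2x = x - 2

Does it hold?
x = 0: LHS = 0² + 2·0 = 0, RHS = 0 - 2 = -2; 0 = -2 — FAILS

The relation fails at x = 0, so x = 0 is a counterexample.

Answer: No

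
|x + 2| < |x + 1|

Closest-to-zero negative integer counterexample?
Testing negative integers from -1 downward:
x = -1: LHS = |(-1) + 2| = |1| = 1, RHS = |(-1) + 1| = |0| = 0; 1 < 0 — FAILS  ← closest negative counterexample to 0

Answer: x = -1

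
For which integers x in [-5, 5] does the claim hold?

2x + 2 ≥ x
Holds for: {-2, -1, 0, 1, 2, 3, 4, 5}
Fails for: {-5, -4, -3}

Answer: {-2, -1, 0, 1, 2, 3, 4, 5}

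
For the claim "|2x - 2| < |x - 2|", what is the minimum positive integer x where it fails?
Testing positive integers:
x = 1: LHS = |2·1 - 2| = |0| = 0, RHS = |1 - 2| = |-1| = 1; 0 < 1 — holds
x = 2: LHS = |2·2 - 2| = |2| = 2, RHS = |2 - 2| = |0| = 0; 2 < 0 — FAILS  ← smallest positive counterexample

Answer: x = 2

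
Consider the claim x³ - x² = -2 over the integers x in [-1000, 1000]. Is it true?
The claim fails at x = 0:
x = 0: LHS = 0³ - 0² = 0; 0 = -2 — FAILS

Because a single integer refutes it, the statement is false.

Answer: False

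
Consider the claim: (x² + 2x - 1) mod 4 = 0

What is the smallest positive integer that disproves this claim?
Testing positive integers:
x = 1: LHS = (1² + 2·1 - 1) mod 4 = 2 mod 4 = 2; 2 = 0 — FAILS  ← smallest positive counterexample

Answer: x = 1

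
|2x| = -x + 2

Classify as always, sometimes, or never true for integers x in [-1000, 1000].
Holds at x = -2: LHS = |2·(-2)| = |-4| = 4, RHS = -(-2) + 2 = 4; 4 = 4 — holds
Fails at x = 0: LHS = |2·0| = |0| = 0, RHS = -0 + 2 = 2; 0 = 2 — FAILS
It is satisfied by some integers in the range but not all.

Answer: Sometimes true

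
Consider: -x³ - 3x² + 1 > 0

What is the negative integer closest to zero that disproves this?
Testing negative integers from -1 downward:
x = -1: LHS = -(-1)³ - 3·(-1)² + 1 = -1; -1 > 0 — FAILS  ← closest negative counterexample to 0

Answer: x = -1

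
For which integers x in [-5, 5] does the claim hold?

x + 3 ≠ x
Over all integers in [-5, 5], LHS − RHS is always positive; it is smallest at x = 0, where it equals 3:
x = 0: LHS = 0 + 3 = 3; 3 ≠ 0 — holds
At the ends of the range:
x = -5: LHS = (-5) + 3 = -2; -2 ≠ -5 — holds
x = 5: LHS = 5 + 3 = 8; 8 ≠ 5 — holds
Hence LHS − RHS is never 0, i.e. the two sides are never equal, so the relation holds for every integer in [-5, 5].

Answer: All integers in [-5, 5]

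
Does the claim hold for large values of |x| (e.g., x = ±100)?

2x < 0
x = 100: LHS = 2·100 = 200; 200 < 0 — FAILS
x = -100: LHS = 2·(-100) = -200; -200 < 0 — holds

Answer: Partially: fails for x = 100, holds for x = -100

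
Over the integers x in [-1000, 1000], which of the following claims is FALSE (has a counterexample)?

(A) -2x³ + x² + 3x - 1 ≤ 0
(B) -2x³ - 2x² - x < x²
(A) x = 1: LHS = -2·1³ + 1² + 3·1 - 1 = 1; 1 ≤ 0 — FAILS
(B) x = 0: LHS = -2·0³ - 2·0² - 0 = 0, RHS = 0² = 0; 0 < 0 — FAILS

Answer: Both A and B are false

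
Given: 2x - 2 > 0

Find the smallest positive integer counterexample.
Testing positive integers:
x = 1: LHS = 2·1 - 2 = 0; 0 > 0 — FAILS  ← smallest positive counterexample

Answer: x = 1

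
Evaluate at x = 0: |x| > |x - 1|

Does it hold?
x = 0: LHS = |0| = 0, RHS = |0 - 1| = |-1| = 1; 0 > 1 — FAILS

The relation fails at x = 0, so x = 0 is a counterexample.

Answer: No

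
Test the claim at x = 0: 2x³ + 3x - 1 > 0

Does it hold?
x = 0: LHS = 2·0³ + 3·0 - 1 = -1; -1 > 0 — FAILS

The relation fails at x = 0, so x = 0 is a counterexample.

Answer: No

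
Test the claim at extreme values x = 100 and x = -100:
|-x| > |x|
x = 100: LHS = |-100| = 100, RHS = |100| = 100; 100 > 100 — FAILS
x = -100: LHS = |-(-100)| = |100| = 100, RHS = |-100| = 100; 100 > 100 — FAILS

Answer: No, fails for both x = 100 and x = -100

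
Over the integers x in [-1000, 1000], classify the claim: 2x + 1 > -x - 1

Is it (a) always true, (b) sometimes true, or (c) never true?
Holds at x = 0: LHS = 2·0 + 1 = 1, RHS = -0 - 1 = -1; 1 > -1 — holds
Fails at x = -1: LHS = 2·(-1) + 1 = -1, RHS = -(-1) - 1 = 0; -1 > 0 — FAILS
It is satisfied by some integers in the range but not all.

Answer: Sometimes true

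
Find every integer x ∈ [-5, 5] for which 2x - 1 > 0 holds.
Holds for: {1, 2, 3, 4, 5}
Fails for: {-5, -4, -3, -2, -1, 0}

Answer: {1, 2, 3, 4, 5}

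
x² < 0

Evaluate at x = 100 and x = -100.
x = 100: LHS = 100² = 10000; 10000 < 0 — FAILS
x = -100: LHS = (-100)² = 10000; 10000 < 0 — FAILS

Answer: No, fails for both x = 100 and x = -100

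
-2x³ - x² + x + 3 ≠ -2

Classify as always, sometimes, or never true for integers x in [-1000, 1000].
Track d = LHS − RHS over the integers in [-1000, 1000]. Equality would need d = 0, but d changes sign only between consecutive integers, jumping over 0:
x = 1: LHS = -2·1³ - 1² + 1 + 3 = 1; 1 ≠ -2 — holds  (d = 3)
x = 2: LHS = -2·2³ - 2² + 2 + 3 = -15; -15 ≠ -2 — holds  (d = -13)
Away from these crossings d keeps a constant sign, and checking every integer in [-1000, 1000] confirms d ≠ 0 throughout. Hence the two sides are never equal, so the relation holds for every integer in [-1000, 1000].

No counterexample exists.

Answer: Always true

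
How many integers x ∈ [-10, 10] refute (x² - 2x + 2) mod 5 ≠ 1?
Counterexamples in [-10, 10]: {-9, -4, 1, 6}.

Counting them gives 4 values.

Answer: 4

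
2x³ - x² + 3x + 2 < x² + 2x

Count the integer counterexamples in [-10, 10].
Counterexamples in [-10, 10]: {0, 1, 2, 3, 4, 5, 6, 7, 8, 9, 10}.

Counting them gives 11 values.

Answer: 11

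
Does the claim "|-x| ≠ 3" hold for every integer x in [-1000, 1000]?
The claim fails at x = 3:
x = 3: LHS = |-3| = 3; 3 ≠ 3 — FAILS

Because a single integer refutes it, the statement is false.

Answer: False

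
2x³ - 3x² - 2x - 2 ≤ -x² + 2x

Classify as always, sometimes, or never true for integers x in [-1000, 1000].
Holds at x = 0: LHS = 2·0³ - 3·0² - 2·0 - 2 = -2, RHS = -0² + 2·0 = 0; -2 ≤ 0 — holds
Fails at x = 3: LHS = 2·3³ - 3·3² - 2·3 - 2 = 19, RHS = -3² + 2·3 = -3; 19 ≤ -3 — FAILS
It is satisfied by some integers in the range but not all.

Answer: Sometimes true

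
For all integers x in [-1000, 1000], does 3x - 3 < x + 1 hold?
The claim fails at x = 2:
x = 2: LHS = 3·2 - 3 = 3, RHS = 2 + 1 = 3; 3 < 3 — FAILS

Because a single integer refutes it, the statement is false.

Answer: False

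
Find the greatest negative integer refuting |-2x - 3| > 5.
Testing negative integers from -1 downward:
x = -1: LHS = |-2·(-1) - 3| = |-1| = 1; 1 > 5 — FAILS  ← closest negative counterexample to 0

Answer: x = -1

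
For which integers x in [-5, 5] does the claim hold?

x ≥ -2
Holds for: {-2, -1, 0, 1, 2, 3, 4, 5}
Fails for: {-5, -4, -3}

Answer: {-2, -1, 0, 1, 2, 3, 4, 5}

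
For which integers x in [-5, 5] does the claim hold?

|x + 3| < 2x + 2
Holds for: {2, 3, 4, 5}
Fails for: {-5, -4, -3, -2, -1, 0, 1}

Answer: {2, 3, 4, 5}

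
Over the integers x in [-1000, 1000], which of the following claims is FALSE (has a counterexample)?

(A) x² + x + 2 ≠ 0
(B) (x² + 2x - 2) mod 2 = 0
(A) Over all integers in [-1000, 1000], LHS − RHS is always positive; it is smallest at x = 0, where it equals 2:
x = 0: LHS = 0² + 0 + 2 = 2; 2 ≠ 0 — holds
At the ends of the range:
x = -1000: LHS = (-1000)² + (-1000) + 2 = 999002; 999002 ≠ 0 — holds
x = 1000: LHS = 1000² + 1000 + 2 = 1001002; 1001002 ≠ 0 — holds
Hence LHS − RHS is never 0, i.e. the two sides are never equal, so the relation holds for every integer in [-1000, 1000].

(B) x = 1: LHS = (1² + 2·1 - 2) mod 2 = 1 mod 2 = 1; 1 = 0 — FAILS

Only (B) has a counterexample.

Answer: B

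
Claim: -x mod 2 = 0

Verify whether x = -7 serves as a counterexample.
Substitute x = -7 into the relation:
x = -7: LHS = (-(-7)) mod 2 = 7 mod 2 = 1; 1 = 0 — FAILS

Since the claim fails at x = -7, this value is a counterexample.

Answer: Yes, x = -7 is a counterexample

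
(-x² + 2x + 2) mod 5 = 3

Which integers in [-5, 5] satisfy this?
Holds for: {-4, 1}
Fails for: {-5, -3, -2, -1, 0, 2, 3, 4, 5}

Answer: {-4, 1}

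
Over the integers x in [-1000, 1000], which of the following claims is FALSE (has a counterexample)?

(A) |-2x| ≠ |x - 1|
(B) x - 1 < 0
(A) x = -1: LHS = |-2·(-1)| = |2| = 2, RHS = |(-1) - 1| = |-2| = 2; 2 ≠ 2 — FAILS
(B) x = 1: LHS = 1 - 1 = 0; 0 < 0 — FAILS

Answer: Both A and B are false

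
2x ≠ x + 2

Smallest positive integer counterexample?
Testing positive integers:
x = 1: LHS = 2·1 = 2, RHS = 1 + 2 = 3; 2 ≠ 3 — holds
x = 2: LHS = 2·2 = 4, RHS = 2 + 2 = 4; 4 ≠ 4 — FAILS  ← smallest positive counterexample

Answer: x = 2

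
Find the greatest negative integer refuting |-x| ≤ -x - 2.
Testing negative integers from -1 downward:
x = -1: LHS = |-(-1)| = |1| = 1, RHS = -(-1) - 2 = -1; 1 ≤ -1 — FAILS  ← closest negative counterexample to 0

Answer: x = -1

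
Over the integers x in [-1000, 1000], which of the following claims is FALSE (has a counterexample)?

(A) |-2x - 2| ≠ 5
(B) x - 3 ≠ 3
(A) Track d = LHS − RHS over the integers in [-1000, 1000]. Equality would need d = 0, but d changes sign only between consecutive integers, jumping over 0:
x = -4: LHS = |-2·(-4) - 2| = |6| = 6; 6 ≠ 5 — holds  (d = 1)
x = -3: LHS = |-2·(-3) - 2| = |4| = 4; 4 ≠ 5 — holds  (d = -1)
x = 1: LHS = |-2·1 - 2| = |-4| = 4; 4 ≠ 5 — holds  (d = -1)
x = 2: LHS = |-2·2 - 2| = |-6| = 6; 6 ≠ 5 — holds  (d = 1)
Away from these crossings d keeps a constant sign, and checking every integer in [-1000, 1000] confirms d ≠ 0 throughout. Hence the two sides are never equal, so the relation holds for every integer in [-1000, 1000].

(B) x = 6: LHS = 6 - 3 = 3; 3 ≠ 3 — FAILS

Only (B) has a counterexample.

Answer: B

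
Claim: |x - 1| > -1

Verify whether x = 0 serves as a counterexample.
Substitute x = 0 into the relation:
x = 0: LHS = |0 - 1| = |-1| = 1; 1 > -1 — holds

The relation holds at x = 0, so it is not a counterexample.

Answer: No, x = 0 is not a counterexample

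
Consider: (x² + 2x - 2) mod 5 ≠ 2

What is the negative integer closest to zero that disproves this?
Testing negative integers from -1 downward:
x = -1: LHS = ((-1)² + 2·(-1) - 2) mod 5 = (-3) mod 5 = 2; 2 ≠ 2 — FAILS  ← closest negative counterexample to 0

Answer: x = -1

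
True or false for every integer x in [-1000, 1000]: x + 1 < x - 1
The claim fails at x = 0:
x = 0: LHS = 0 + 1 = 1, RHS = 0 - 1 = -1; 1 < -1 — FAILS

Because a single integer refutes it, the statement is false.

Answer: False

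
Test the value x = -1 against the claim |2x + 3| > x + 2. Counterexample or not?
Substitute x = -1 into the relation:
x = -1: LHS = |2·(-1) + 3| = |1| = 1, RHS = (-1) + 2 = 1; 1 > 1 — FAILS

Since the claim fails at x = -1, this value is a counterexample.

Answer: Yes, x = -1 is a counterexample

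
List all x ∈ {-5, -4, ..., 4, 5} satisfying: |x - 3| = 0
Holds for: {3}
Fails for: {-5, -4, -3, -2, -1, 0, 1, 2, 4, 5}

Answer: {3}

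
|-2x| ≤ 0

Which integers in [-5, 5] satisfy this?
Holds for: {0}
Fails for: {-5, -4, -3, -2, -1, 1, 2, 3, 4, 5}

Answer: {0}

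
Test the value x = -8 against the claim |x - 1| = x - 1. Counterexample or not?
Substitute x = -8 into the relation:
x = -8: LHS = |(-8) - 1| = |-9| = 9, RHS = (-8) - 1 = -9; 9 = -9 — FAILS

Since the claim fails at x = -8, this value is a counterexample.

Answer: Yes, x = -8 is a counterexample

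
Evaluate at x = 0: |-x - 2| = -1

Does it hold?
x = 0: LHS = |-0 - 2| = |-2| = 2; 2 = -1 — FAILS

The relation fails at x = 0, so x = 0 is a counterexample.

Answer: No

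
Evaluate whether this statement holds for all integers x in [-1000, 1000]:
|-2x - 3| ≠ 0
Over all integers in [-1000, 1000], LHS − RHS is always positive; it is smallest at x = -1, where it equals 1:
x = -1: LHS = |-2·(-1) - 3| = |-1| = 1; 1 ≠ 0 — holds
At the ends of the range:
x = -1000: LHS = |-2·(-1000) - 3| = |1997| = 1997; 1997 ≠ 0 — holds
x = 1000: LHS = |-2·1000 - 3| = |-2003| = 2003; 2003 ≠ 0 — holds
Hence LHS − RHS is never 0, i.e. the two sides are never equal, so the relation holds for every integer in [-1000, 1000].

No counterexample exists.

Answer: True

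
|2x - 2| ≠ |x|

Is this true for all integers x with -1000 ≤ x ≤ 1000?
The claim fails at x = 2:
x = 2: LHS = |2·2 - 2| = |2| = 2, RHS = |2| = 2; 2 ≠ 2 — FAILS

Because a single integer refutes it, the statement is false.

Answer: False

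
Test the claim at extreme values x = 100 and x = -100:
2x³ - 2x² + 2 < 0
x = 100: LHS = 2·100³ - 2·100² + 2 = 1980002; 1980002 < 0 — FAILS
x = -100: LHS = 2·(-100)³ - 2·(-100)² + 2 = -2019998; -2019998 < 0 — holds

Answer: Partially: fails for x = 100, holds for x = -100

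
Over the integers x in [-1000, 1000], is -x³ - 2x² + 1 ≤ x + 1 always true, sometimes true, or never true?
Holds at x = 0: LHS = -0³ - 2·0² + 1 = 1, RHS = 0 + 1 = 1; 1 ≤ 1 — holds
Fails at x = -2: LHS = -(-2)³ - 2·(-2)² + 1 = 1, RHS = (-2) + 1 = -1; 1 ≤ -1 — FAILS
It is satisfied by some integers in the range but not all.

Answer: Sometimes true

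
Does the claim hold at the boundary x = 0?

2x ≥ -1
x = 0: LHS = 2·0 = 0; 0 ≥ -1 — holds

The relation is satisfied at x = 0.

Answer: Yes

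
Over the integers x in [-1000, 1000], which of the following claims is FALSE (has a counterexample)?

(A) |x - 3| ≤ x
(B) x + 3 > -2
(A) x = 0: LHS = |0 - 3| = |-3| = 3; 3 ≤ 0 — FAILS
(B) x = -5: LHS = (-5) + 3 = -2; -2 > -2 — FAILS

Answer: Both A and B are false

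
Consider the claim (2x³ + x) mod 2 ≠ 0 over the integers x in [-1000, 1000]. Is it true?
The claim fails at x = 0:
x = 0: LHS = (2·0³ + 0) mod 2 = 0 mod 2 = 0; 0 ≠ 0 — FAILS

Because a single integer refutes it, the statement is false.

Answer: False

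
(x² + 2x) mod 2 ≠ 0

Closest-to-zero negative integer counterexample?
Testing negative integers from -1 downward:
x = -1: LHS = ((-1)² + 2·(-1)) mod 2 = (-1) mod 2 = 1; 1 ≠ 0 — holds
x = -2: LHS = ((-2)² + 2·(-2)) mod 2 = 0 mod 2 = 0; 0 ≠ 0 — FAILS  ← closest negative counterexample to 0

Answer: x = -2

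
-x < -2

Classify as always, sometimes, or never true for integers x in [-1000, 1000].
Holds at x = 3: -3 < -2 — holds
Fails at x = 0: LHS = -0 = 0; 0 < -2 — FAILS
It is satisfied by some integers in the range but not all.

Answer: Sometimes true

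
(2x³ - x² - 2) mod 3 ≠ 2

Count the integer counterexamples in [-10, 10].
Counterexamples in [-10, 10]: {-8, -5, -2, 1, 4, 7, 10}.

Counting them gives 7 values.

Answer: 7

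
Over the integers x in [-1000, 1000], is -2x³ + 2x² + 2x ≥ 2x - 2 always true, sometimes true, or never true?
Holds at x = 0: LHS = -2·0³ + 2·0² + 2·0 = 0, RHS = 2·0 - 2 = -2; 0 ≥ -2 — holds
Fails at x = 2: LHS = -2·2³ + 2·2² + 2·2 = -4, RHS = 2·2 - 2 = 2; -4 ≥ 2 — FAILS
It is satisfied by some integers in the range but not all.

Answer: Sometimes true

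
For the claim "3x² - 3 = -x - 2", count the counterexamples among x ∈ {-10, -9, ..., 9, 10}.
Counterexamples in [-10, 10]: {-10, -9, -8, -7, -6, -5, -4, -3, -2, -1, 0, 1, 2, 3, 4, 5, 6, 7, 8, 9, 10}.

Counting them gives 21 values.

Answer: 21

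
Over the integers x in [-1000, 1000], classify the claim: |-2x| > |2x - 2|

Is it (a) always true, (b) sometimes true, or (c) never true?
Holds at x = 1: LHS = |-2·1| = |-2| = 2, RHS = |2·1 - 2| = |0| = 0; 2 > 0 — holds
Fails at x = 0: LHS = |-2·0| = |0| = 0, RHS = |2·0 - 2| = |-2| = 2; 0 > 2 — FAILS
It is satisfied by some integers in the range but not all.

Answer: Sometimes true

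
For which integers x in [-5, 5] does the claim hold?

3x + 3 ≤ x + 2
Holds for: {-5, -4, -3, -2, -1}
Fails for: {0, 1, 2, 3, 4, 5}

Answer: {-5, -4, -3, -2, -1}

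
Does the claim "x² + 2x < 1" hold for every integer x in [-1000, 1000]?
The claim fails at x = 1:
x = 1: LHS = 1² + 2·1 = 3; 3 < 1 — FAILS

Because a single integer refutes it, the statement is false.

Answer: False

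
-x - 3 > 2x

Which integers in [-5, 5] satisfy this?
Holds for: {-5, -4, -3, -2}
Fails for: {-1, 0, 1, 2, 3, 4, 5}

Answer: {-5, -4, -3, -2}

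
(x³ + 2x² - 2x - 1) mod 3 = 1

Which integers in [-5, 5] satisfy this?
For a polynomial with integer coefficients, its value mod 3 depends only on x mod 3, so it suffices to check one representative of each residue class, x = 0, 1, 2:
x = 0: LHS = (0³ + 2·0² - 2·0 - 1) mod 3 = (-1) mod 3 = 2; 2 = 1 — FAILS
x = 1: LHS = (1³ + 2·1² - 2·1 - 1) mod 3 = 0 mod 3 = 0; 0 = 1 — FAILS
x = 2: LHS = (2³ + 2·2² - 2·2 - 1) mod 3 = 11 mod 3 = 2; 2 = 1 — FAILS
The relation fails in every residue class, so the claimed relation (=) fails for every integer in [-5, 5].

Answer: None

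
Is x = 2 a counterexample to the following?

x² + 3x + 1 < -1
Substitute x = 2 into the relation:
x = 2: LHS = 2² + 3·2 + 1 = 11; 11 < -1 — FAILS

Since the claim fails at x = 2, this value is a counterexample.

Answer: Yes, x = 2 is a counterexample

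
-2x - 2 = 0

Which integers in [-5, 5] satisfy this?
Holds for: {-1}
Fails for: {-5, -4, -3, -2, 0, 1, 2, 3, 4, 5}

Answer: {-1}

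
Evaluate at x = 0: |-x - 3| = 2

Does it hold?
x = 0: LHS = |-0 - 3| = |-3| = 3; 3 = 2 — FAILS

The relation fails at x = 0, so x = 0 is a counterexample.

Answer: No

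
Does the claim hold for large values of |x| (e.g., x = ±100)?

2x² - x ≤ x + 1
x = 100: LHS = 2·100² - 100 = 19900, RHS = 100 + 1 = 101; 19900 ≤ 101 — FAILS
x = -100: LHS = 2·(-100)² - (-100) = 20100, RHS = (-100) + 1 = -99; 20100 ≤ -99 — FAILS

Answer: No, fails for both x = 100 and x = -100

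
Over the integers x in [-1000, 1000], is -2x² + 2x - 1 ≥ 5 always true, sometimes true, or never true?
Over all integers in [-1000, 1000], LHS − RHS is largest at x = 0, where it equals -6:
x = 0: LHS = -2·0² + 2·0 - 1 = -1; -1 ≥ 5 — FAILS
At the ends of the range:
x = -1000: LHS = -2·(-1000)² + 2·(-1000) - 1 = -2002001; -2002001 ≥ 5 — FAILS
x = 1000: LHS = -2·1000² + 2·1000 - 1 = -1998001; -1998001 ≥ 5 — FAILS
Hence LHS − RHS is never zero or positive, i.e. LHS < RHS throughout, so the claimed relation (≥) fails for every integer in [-1000, 1000].

No integer in the range satisfies it.

Answer: Never true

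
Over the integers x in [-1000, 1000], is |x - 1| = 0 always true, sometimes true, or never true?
Holds at x = 1: LHS = |1 - 1| = |0| = 0; 0 = 0 — holds
Fails at x = 0: LHS = |0 - 1| = |-1| = 1; 1 = 0 — FAILS
It is satisfied by some integers in the range but not all.

Answer: Sometimes true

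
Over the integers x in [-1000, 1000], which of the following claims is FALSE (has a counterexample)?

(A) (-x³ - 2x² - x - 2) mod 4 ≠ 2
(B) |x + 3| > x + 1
(A) x = 0: LHS = (-0³ - 2·0² - 0 - 2) mod 4 = (-2) mod 4 = 2; 2 ≠ 2 — FAILS

(B) Over all integers in [-1000, 1000], LHS − RHS is smallest at x = 0, where it equals 2:
x = 0: LHS = |0 + 3| = |3| = 3, RHS = 0 + 1 = 1; 3 > 1 — holds
At the ends of the range:
x = -1000: LHS = |(-1000) + 3| = |-997| = 997, RHS = (-1000) + 1 = -999; 997 > -999 — holds
x = 1000: LHS = |1000 + 3| = |1003| = 1003, RHS = 1000 + 1 = 1001; 1003 > 1001 — holds
Hence LHS − RHS is never zero or negative, i.e. LHS > RHS throughout, so the relation holds for every integer in [-1000, 1000].

Only (A) has a counterexample.

Answer: A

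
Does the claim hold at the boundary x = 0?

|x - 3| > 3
x = 0: LHS = |0 - 3| = |-3| = 3; 3 > 3 — FAILS

The relation fails at x = 0, so x = 0 is a counterexample.

Answer: No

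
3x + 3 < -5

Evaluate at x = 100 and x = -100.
x = 100: LHS = 3·100 + 3 = 303; 303 < -5 — FAILS
x = -100: LHS = 3·(-100) + 3 = -297; -297 < -5 — holds

Answer: Partially: fails for x = 100, holds for x = -100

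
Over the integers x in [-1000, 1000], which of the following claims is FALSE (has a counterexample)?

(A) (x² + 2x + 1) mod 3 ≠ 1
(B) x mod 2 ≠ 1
(A) x = 0: LHS = (0² + 2·0 + 1) mod 3 = 1 mod 3 = 1; 1 ≠ 1 — FAILS
(B) x = 1: LHS = 1 mod 2 = 1; 1 ≠ 1 — FAILS

Answer: Both A and B are false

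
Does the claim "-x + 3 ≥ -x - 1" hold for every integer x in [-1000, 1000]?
Over all integers in [-1000, 1000], LHS − RHS is smallest at x = 0, where it equals 4:
x = 0: LHS = -0 + 3 = 3, RHS = -0 - 1 = -1; 3 ≥ -1 — holds
At the ends of the range:
x = -1000: LHS = -(-1000) + 3 = 1003, RHS = -(-1000) - 1 = 999; 1003 ≥ 999 — holds
x = 1000: LHS = -1000 + 3 = -997, RHS = -1000 - 1 = -1001; -997 ≥ -1001 — holds
Hence LHS − RHS is never negative, i.e. LHS ≥ RHS throughout, so the relation holds for every integer in [-1000, 1000].

No counterexample exists.

Answer: True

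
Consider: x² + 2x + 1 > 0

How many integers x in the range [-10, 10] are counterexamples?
Counterexamples in [-10, 10]: {-1}.

Counting them gives 1 values.

Answer: 1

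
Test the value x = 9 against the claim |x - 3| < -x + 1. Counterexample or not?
Substitute x = 9 into the relation:
x = 9: LHS = |9 - 3| = |6| = 6, RHS = -9 + 1 = -8; 6 < -8 — FAILS

Since the claim fails at x = 9, this value is a counterexample.

Answer: Yes, x = 9 is a counterexample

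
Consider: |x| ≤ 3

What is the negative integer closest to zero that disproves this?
Testing negative integers from -1 downward:
x = -1: LHS = |-1| = 1; 1 ≤ 3 — holds
x = -2: LHS = |-2| = 2; 2 ≤ 3 — holds
x = -3: LHS = |-3| = 3; 3 ≤ 3 — holds
x = -4: LHS = |-4| = 4; 4 ≤ 3 — FAILS  ← closest negative counterexample to 0

Answer: x = -4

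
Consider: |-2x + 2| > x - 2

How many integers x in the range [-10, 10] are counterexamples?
Over all integers in [-10, 10], LHS − RHS is smallest at x = 1, where it equals 1:
x = 1: LHS = |-2·1 + 2| = |0| = 0, RHS = 1 - 2 = -1; 0 > -1 — holds
At the ends of the range:
x = -10: LHS = |-2·(-10) + 2| = |22| = 22, RHS = (-10) - 2 = -12; 22 > -12 — holds
x = 10: LHS = |-2·10 + 2| = |-18| = 18, RHS = 10 - 2 = 8; 18 > 8 — holds
Hence LHS − RHS is never zero or negative, i.e. LHS > RHS throughout, so the relation holds for every integer in [-10, 10].

No counterexample appears in that range.

Answer: 0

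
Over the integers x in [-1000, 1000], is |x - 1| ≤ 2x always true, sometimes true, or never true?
Holds at x = 1: LHS = |1 - 1| = |0| = 0, RHS = 2·1 = 2; 0 ≤ 2 — holds
Fails at x = 0: LHS = |0 - 1| = |-1| = 1, RHS = 2·0 = 0; 1 ≤ 0 — FAILS
It is satisfied by some integers in the range but not all.

Answer: Sometimes true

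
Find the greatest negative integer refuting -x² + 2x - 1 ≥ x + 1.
Testing negative integers from -1 downward:
x = -1: LHS = -(-1)² + 2·(-1) - 1 = -4, RHS = (-1) + 1 = 0; -4 ≥ 0 — FAILS  ← closest negative counterexample to 0

Answer: x = -1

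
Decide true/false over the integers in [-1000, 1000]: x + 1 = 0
The claim fails at x = 0:
x = 0: LHS = 0 + 1 = 1; 1 = 0 — FAILS

Because a single integer refutes it, the statement is false.

Answer: False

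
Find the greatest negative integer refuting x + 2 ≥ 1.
Testing negative integers from -1 downward:
x = -1: LHS = (-1) + 2 = 1; 1 ≥ 1 — holds
x = -2: LHS = (-2) + 2 = 0; 0 ≥ 1 — FAILS  ← closest negative counterexample to 0

Answer: x = -2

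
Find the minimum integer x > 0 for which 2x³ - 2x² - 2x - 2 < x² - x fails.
Testing positive integers:
x = 1: LHS = 2·1³ - 2·1² - 2·1 - 2 = -4, RHS = 1² - 1 = 0; -4 < 0 — holds
x = 2: LHS = 2·2³ - 2·2² - 2·2 - 2 = 2, RHS = 2² - 2 = 2; 2 < 2 — FAILS  ← smallest positive counterexample

Answer: x = 2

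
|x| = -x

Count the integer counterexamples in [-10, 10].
Counterexamples in [-10, 10]: {1, 2, 3, 4, 5, 6, 7, 8, 9, 10}.

Counting them gives 10 values.

Answer: 10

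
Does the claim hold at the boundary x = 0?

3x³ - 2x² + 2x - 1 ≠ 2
x = 0: LHS = 3·0³ - 2·0² + 2·0 - 1 = -1; -1 ≠ 2 — holds

The relation is satisfied at x = 0.

Answer: Yes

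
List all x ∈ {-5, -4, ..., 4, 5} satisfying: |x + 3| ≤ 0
Holds for: {-3}
Fails for: {-5, -4, -2, -1, 0, 1, 2, 3, 4, 5}

Answer: {-3}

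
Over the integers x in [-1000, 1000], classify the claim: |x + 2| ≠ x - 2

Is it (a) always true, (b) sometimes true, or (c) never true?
Over all integers in [-1000, 1000], LHS − RHS is always positive; it is smallest at x = 0, where it equals 4:
x = 0: LHS = |0 + 2| = |2| = 2, RHS = 0 - 2 = -2; 2 ≠ -2 — holds
At the ends of the range:
x = -1000: LHS = |(-1000) + 2| = |-998| = 998, RHS = (-1000) - 2 = -1002; 998 ≠ -1002 — holds
x = 1000: LHS = |1000 + 2| = |1002| = 1002, RHS = 1000 - 2 = 998; 1002 ≠ 998 — holds
Hence LHS − RHS is never 0, i.e. the two sides are never equal, so the relation holds for every integer in [-1000, 1000].

No counterexample exists.

Answer: Always true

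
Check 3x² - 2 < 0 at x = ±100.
x = 100: LHS = 3·100² - 2 = 29998; 29998 < 0 — FAILS
x = -100: LHS = 3·(-100)² - 2 = 29998; 29998 < 0 — FAILS

Answer: No, fails for both x = 100 and x = -100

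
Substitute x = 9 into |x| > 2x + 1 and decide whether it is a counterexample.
Substitute x = 9 into the relation:
x = 9: LHS = |9| = 9, RHS = 2·9 + 1 = 19; 9 > 19 — FAILS

Since the claim fails at x = 9, this value is a counterexample.

Answer: Yes, x = 9 is a counterexample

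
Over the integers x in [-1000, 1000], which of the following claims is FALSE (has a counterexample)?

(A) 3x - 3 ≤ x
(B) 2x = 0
(A) x = 2: LHS = 3·2 - 3 = 3; 3 ≤ 2 — FAILS
(B) x = 1: LHS = 2·1 = 2; 2 = 0 — FAILS

Answer: Both A and B are false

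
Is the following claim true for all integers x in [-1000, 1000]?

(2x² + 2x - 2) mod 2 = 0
For a polynomial with integer coefficients, its value mod 2 depends only on x mod 2, so it suffices to check one representative of each residue class, x = 0, 1:
x = 0: LHS = (2·0² + 2·0 - 2) mod 2 = (-2) mod 2 = 0; 0 = 0 — holds
x = 1: LHS = (2·1² + 2·1 - 2) mod 2 = 2 mod 2 = 0; 0 = 0 — holds
The relation holds in every residue class, so the relation holds for every integer in [-1000, 1000].

No counterexample exists.

Answer: True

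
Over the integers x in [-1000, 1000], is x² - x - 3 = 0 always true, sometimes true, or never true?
Track d = LHS − RHS over the integers in [-1000, 1000]. Equality would need d = 0, but d changes sign only between consecutive integers, jumping over 0:
x = -2: LHS = (-2)² - (-2) - 3 = 3; 3 = 0 — FAILS  (d = 3)
x = -1: LHS = (-1)² - (-1) - 3 = -1; -1 = 0 — FAILS  (d = -1)
x = 2: LHS = 2² - 2 - 3 = -1; -1 = 0 — FAILS  (d = -1)
x = 3: LHS = 3² - 3 - 3 = 3; 3 = 0 — FAILS  (d = 3)
Away from these crossings d keeps a constant sign, and checking every integer in [-1000, 1000] confirms d ≠ 0 throughout. Hence the two sides are never equal, so the claimed relation (=) fails for every integer in [-1000, 1000].

No integer in the range satisfies it.

Answer: Never true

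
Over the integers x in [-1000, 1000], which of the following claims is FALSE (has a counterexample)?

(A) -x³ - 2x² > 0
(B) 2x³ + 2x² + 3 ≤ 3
(A) x = 0: LHS = -0³ - 2·0² = 0; 0 > 0 — FAILS
(B) x = 1: LHS = 2·1³ + 2·1² + 3 = 7; 7 ≤ 3 — FAILS

Answer: Both A and B are false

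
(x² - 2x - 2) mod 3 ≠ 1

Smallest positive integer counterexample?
Testing positive integers:
x = 1: LHS = (1² - 2·1 - 2) mod 3 = (-3) mod 3 = 0; 0 ≠ 1 — holds
x = 2: LHS = (2² - 2·2 - 2) mod 3 = (-2) mod 3 = 1; 1 ≠ 1 — FAILS  ← smallest positive counterexample

Answer: x = 2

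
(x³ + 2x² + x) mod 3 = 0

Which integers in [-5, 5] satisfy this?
Holds for: {-4, -3, -1, 0, 2, 3, 5}
Fails for: {-5, -2, 1, 4}

Answer: {-4, -3, -1, 0, 2, 3, 5}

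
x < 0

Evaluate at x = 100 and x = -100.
x = 100: 100 < 0 — FAILS
x = -100: -100 < 0 — holds

Answer: Partially: fails for x = 100, holds for x = -100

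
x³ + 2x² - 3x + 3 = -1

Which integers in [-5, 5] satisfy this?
Track d = LHS − RHS over the integers in [-5, 5]. Equality would need d = 0, but d changes sign only between consecutive integers, jumping over 0:
x = -4: LHS = (-4)³ + 2·(-4)² - 3·(-4) + 3 = -17; -17 = -1 — FAILS  (d = -16)
x = -3: LHS = (-3)³ + 2·(-3)² - 3·(-3) + 3 = 3; 3 = -1 — FAILS  (d = 4)
Away from these crossings d keeps a constant sign, and checking every integer in [-5, 5] confirms d ≠ 0 throughout. Hence the two sides are never equal, so the claimed relation (=) fails for every integer in [-5, 5].

Answer: None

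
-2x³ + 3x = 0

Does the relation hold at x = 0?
x = 0: LHS = -2·0³ + 3·0 = 0; 0 = 0 — holds

The relation is satisfied at x = 0.

Answer: Yes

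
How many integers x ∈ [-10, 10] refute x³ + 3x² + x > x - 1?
Counterexamples in [-10, 10]: {-10, -9, -8, -7, -6, -5, -4}.

Counting them gives 7 values.

Answer: 7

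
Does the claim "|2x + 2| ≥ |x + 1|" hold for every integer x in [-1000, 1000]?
Over all integers in [-1000, 1000], LHS − RHS is smallest at x = -1, where it equals 0:
x = -1: LHS = |2·(-1) + 2| = |0| = 0, RHS = |(-1) + 1| = |0| = 0; 0 ≥ 0 — holds
At the ends of the range:
x = -1000: LHS = |2·(-1000) + 2| = |-1998| = 1998, RHS = |(-1000) + 1| = |-999| = 999; 1998 ≥ 999 — holds
x = 1000: LHS = |2·1000 + 2| = |2002| = 2002, RHS = |1000 + 1| = |1001| = 1001; 2002 ≥ 1001 — holds
Hence LHS − RHS is never negative, i.e. LHS ≥ RHS throughout, so the relation holds for every integer in [-1000, 1000].

No counterexample exists.

Answer: True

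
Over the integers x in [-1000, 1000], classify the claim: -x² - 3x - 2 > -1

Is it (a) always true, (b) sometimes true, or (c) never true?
Holds at x = -1: LHS = -(-1)² - 3·(-1) - 2 = 0; 0 > -1 — holds
Fails at x = 0: LHS = -0² - 3·0 - 2 = -2; -2 > -1 — FAILS
It is satisfied by some integers in the range but not all.

Answer: Sometimes true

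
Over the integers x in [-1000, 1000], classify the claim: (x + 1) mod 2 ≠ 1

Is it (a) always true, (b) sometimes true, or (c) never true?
Holds at x = 1: LHS = (1 + 1) mod 2 = 2 mod 2 = 0; 0 ≠ 1 — holds
Fails at x = 0: LHS = (0 + 1) mod 2 = 1 mod 2 = 1; 1 ≠ 1 — FAILS
It is satisfied by some integers in the range but not all.

Answer: Sometimes true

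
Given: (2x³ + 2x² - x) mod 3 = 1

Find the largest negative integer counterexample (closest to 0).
Testing negative integers from -1 downward:
x = -1: LHS = (2·(-1)³ + 2·(-1)² - (-1)) mod 3 = 1 mod 3 = 1; 1 = 1 — holds
x = -2: LHS = (2·(-2)³ + 2·(-2)² - (-2)) mod 3 = (-6) mod 3 = 0; 0 = 1 — FAILS  ← closest negative counterexample to 0

Answer: x = -2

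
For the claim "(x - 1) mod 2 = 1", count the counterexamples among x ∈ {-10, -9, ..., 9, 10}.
Counterexamples in [-10, 10]: {-9, -7, -5, -3, -1, 1, 3, 5, 7, 9}.

Counting them gives 10 values.

Answer: 10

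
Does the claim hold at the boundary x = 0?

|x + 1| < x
x = 0: LHS = |0 + 1| = |1| = 1; 1 < 0 — FAILS

The relation fails at x = 0, so x = 0 is a counterexample.

Answer: No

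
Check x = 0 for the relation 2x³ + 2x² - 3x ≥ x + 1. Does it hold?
x = 0: LHS = 2·0³ + 2·0² - 3·0 = 0, RHS = 0 + 1 = 1; 0 ≥ 1 — FAILS

The relation fails at x = 0, so x = 0 is a counterexample.

Answer: No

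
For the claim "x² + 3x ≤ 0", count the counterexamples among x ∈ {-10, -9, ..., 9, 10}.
Counterexamples in [-10, 10]: {-10, -9, -8, -7, -6, -5, -4, 1, 2, 3, 4, 5, 6, 7, 8, 9, 10}.

Counting them gives 17 values.

Answer: 17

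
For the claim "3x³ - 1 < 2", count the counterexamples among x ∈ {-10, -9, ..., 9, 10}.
Counterexamples in [-10, 10]: {1, 2, 3, 4, 5, 6, 7, 8, 9, 10}.

Counting them gives 10 values.

Answer: 10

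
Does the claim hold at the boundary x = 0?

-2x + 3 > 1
x = 0: LHS = -2·0 + 3 = 3; 3 > 1 — holds

The relation is satisfied at x = 0.

Answer: Yes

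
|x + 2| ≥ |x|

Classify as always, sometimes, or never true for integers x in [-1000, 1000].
Holds at x = 0: LHS = |0 + 2| = |2| = 2, RHS = |0| = 0; 2 ≥ 0 — holds
Fails at x = -2: LHS = |(-2) + 2| = |0| = 0, RHS = |-2| = 2; 0 ≥ 2 — FAILS
It is satisfied by some integers in the range but not all.

Answer: Sometimes true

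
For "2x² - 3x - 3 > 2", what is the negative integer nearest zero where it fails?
Testing negative integers from -1 downward:
x = -1: LHS = 2·(-1)² - 3·(-1) - 3 = 2; 2 > 2 — FAILS  ← closest negative counterexample to 0

Answer: x = -1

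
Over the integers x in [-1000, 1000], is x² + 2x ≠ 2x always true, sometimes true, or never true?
Holds at x = 1: LHS = 1² + 2·1 = 3, RHS = 2·1 = 2; 3 ≠ 2 — holds
Fails at x = 0: LHS = 0² + 2·0 = 0, RHS = 2·0 = 0; 0 ≠ 0 — FAILS
It is satisfied by some integers in the range but not all.

Answer: Sometimes true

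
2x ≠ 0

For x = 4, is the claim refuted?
Substitute x = 4 into the relation:
x = 4: LHS = 2·4 = 8; 8 ≠ 0 — holds

The claim holds here, so x = 4 is not a counterexample. (A counterexample exists elsewhere, e.g. x = 0.)

Answer: No, x = 4 is not a counterexample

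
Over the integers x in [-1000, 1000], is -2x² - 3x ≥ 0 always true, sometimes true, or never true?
Holds at x = 0: LHS = -2·0² - 3·0 = 0; 0 ≥ 0 — holds
Fails at x = 1: LHS = -2·1² - 3·1 = -5; -5 ≥ 0 — FAILS
It is satisfied by some integers in the range but not all.

Answer: Sometimes true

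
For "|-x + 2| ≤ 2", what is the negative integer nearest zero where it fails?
Testing negative integers from -1 downward:
x = -1: LHS = |-(-1) + 2| = |3| = 3; 3 ≤ 2 — FAILS  ← closest negative counterexample to 0

Answer: x = -1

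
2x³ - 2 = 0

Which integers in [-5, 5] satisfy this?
Holds for: {1}
Fails for: {-5, -4, -3, -2, -1, 0, 2, 3, 4, 5}

Answer: {1}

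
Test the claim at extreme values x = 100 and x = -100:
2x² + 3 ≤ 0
x = 100: LHS = 2·100² + 3 = 20003; 20003 ≤ 0 — FAILS
x = -100: LHS = 2·(-100)² + 3 = 20003; 20003 ≤ 0 — FAILS

Answer: No, fails for both x = 100 and x = -100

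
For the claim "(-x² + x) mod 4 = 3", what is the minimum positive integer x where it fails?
Testing positive integers:
x = 1: LHS = (-1² + 1) mod 4 = 0 mod 4 = 0; 0 = 3 — FAILS  ← smallest positive counterexample

Answer: x = 1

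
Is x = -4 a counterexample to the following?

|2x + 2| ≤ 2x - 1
Substitute x = -4 into the relation:
x = -4: LHS = |2·(-4) + 2| = |-6| = 6, RHS = 2·(-4) - 1 = -9; 6 ≤ -9 — FAILS

Since the claim fails at x = -4, this value is a counterexample.

Answer: Yes, x = -4 is a counterexample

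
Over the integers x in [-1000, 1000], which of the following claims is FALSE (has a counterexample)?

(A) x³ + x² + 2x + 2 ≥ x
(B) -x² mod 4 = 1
(A) x = -2: LHS = (-2)³ + (-2)² + 2·(-2) + 2 = -6; -6 ≥ -2 — FAILS
(B) x = 0: LHS = (-0²) mod 4 = 0 mod 4 = 0; 0 = 1 — FAILS

Answer: Both A and B are false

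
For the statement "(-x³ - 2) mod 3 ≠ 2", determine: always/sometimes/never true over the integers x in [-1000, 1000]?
Holds at x = 0: LHS = (-0³ - 2) mod 3 = (-2) mod 3 = 1; 1 ≠ 2 — holds
Fails at x = -1: LHS = (-(-1)³ - 2) mod 3 = (-1) mod 3 = 2; 2 ≠ 2 — FAILS
It is satisfied by some integers in the range but not all.

Answer: Sometimes true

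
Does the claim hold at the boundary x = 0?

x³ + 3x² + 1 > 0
x = 0: LHS = 0³ + 3·0² + 1 = 1; 1 > 0 — holds

The relation is satisfied at x = 0.

Answer: Yes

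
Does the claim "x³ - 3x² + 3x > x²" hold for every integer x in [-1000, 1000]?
The claim fails at x = 0:
x = 0: LHS = 0³ - 3·0² + 3·0 = 0, RHS = 0² = 0; 0 > 0 — FAILS

Because a single integer refutes it, the statement is false.

Answer: False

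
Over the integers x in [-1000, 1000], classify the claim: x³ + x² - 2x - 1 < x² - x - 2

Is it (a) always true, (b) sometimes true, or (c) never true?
Holds at x = -2: LHS = (-2)³ + (-2)² - 2·(-2) - 1 = -1, RHS = (-2)² - (-2) - 2 = 4; -1 < 4 — holds
Fails at x = 0: LHS = 0³ + 0² - 2·0 - 1 = -1, RHS = 0² - 0 - 2 = -2; -1 < -2 — FAILS
It is satisfied by some integers in the range but not all.

Answer: Sometimes true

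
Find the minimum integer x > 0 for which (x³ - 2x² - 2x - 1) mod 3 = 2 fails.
Testing positive integers:
x = 1: LHS = (1³ - 2·1² - 2·1 - 1) mod 3 = (-4) mod 3 = 2; 2 = 2 — holds
x = 2: LHS = (2³ - 2·2² - 2·2 - 1) mod 3 = (-5) mod 3 = 1; 1 = 2 — FAILS  ← smallest positive counterexample

Answer: x = 2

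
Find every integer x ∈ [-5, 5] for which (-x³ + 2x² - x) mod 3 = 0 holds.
Holds for: {-5, -3, -2, 0, 1, 3, 4}
Fails for: {-4, -1, 2, 5}

Answer: {-5, -3, -2, 0, 1, 3, 4}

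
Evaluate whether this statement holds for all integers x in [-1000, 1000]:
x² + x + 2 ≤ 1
The claim fails at x = 0:
x = 0: LHS = 0² + 0 + 2 = 2; 2 ≤ 1 — FAILS

Because a single integer refutes it, the statement is false.

Answer: False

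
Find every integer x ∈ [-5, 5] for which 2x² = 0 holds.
Holds for: {0}
Fails for: {-5, -4, -3, -2, -1, 1, 2, 3, 4, 5}

Answer: {0}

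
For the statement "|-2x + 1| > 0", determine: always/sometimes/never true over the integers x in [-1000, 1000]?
Over all integers in [-1000, 1000], LHS − RHS is smallest at x = 0, where it equals 1:
x = 0: LHS = |-2·0 + 1| = |1| = 1; 1 > 0 — holds
At the ends of the range:
x = -1000: LHS = |-2·(-1000) + 1| = |2001| = 2001; 2001 > 0 — holds
x = 1000: LHS = |-2·1000 + 1| = |-1999| = 1999; 1999 > 0 — holds
Hence LHS − RHS is never zero or negative, i.e. LHS > RHS throughout, so the relation holds for every integer in [-1000, 1000].

No counterexample exists.

Answer: Always true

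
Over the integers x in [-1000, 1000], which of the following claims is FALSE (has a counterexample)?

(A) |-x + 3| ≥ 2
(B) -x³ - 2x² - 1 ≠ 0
(A) x = 2: LHS = |-2 + 3| = |1| = 1; 1 ≥ 2 — FAILS

(B) Track d = LHS − RHS over the integers in [-1000, 1000]. Equality would need d = 0, but d changes sign only between consecutive integers, jumping over 0:
x = -3: LHS = -(-3)³ - 2·(-3)² - 1 = 8; 8 ≠ 0 — holds  (d = 8)
x = -2: LHS = -(-2)³ - 2·(-2)² - 1 = -1; -1 ≠ 0 — holds  (d = -1)
Away from these crossings d keeps a constant sign, and checking every integer in [-1000, 1000] confirms d ≠ 0 throughout. Hence the two sides are never equal, so the relation holds for every integer in [-1000, 1000].

Only (A) has a counterexample.

Answer: A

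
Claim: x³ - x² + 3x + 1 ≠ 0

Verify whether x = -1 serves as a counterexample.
Substitute x = -1 into the relation:
x = -1: LHS = (-1)³ - (-1)² + 3·(-1) + 1 = -4; -4 ≠ 0 — holds

The relation holds at x = -1, so it is not a counterexample.

Answer: No, x = -1 is not a counterexample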